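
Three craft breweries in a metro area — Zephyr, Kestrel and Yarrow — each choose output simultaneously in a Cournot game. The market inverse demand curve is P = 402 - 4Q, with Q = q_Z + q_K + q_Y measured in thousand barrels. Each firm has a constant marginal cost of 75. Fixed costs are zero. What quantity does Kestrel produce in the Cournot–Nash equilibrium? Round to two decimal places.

20.44

Each firm earns π_i = (402 - 4Q)q_i - 75q_i.
Setting ∂π_i/∂q_i = 0 with rivals' quantities fixed: 327 - 8q_i - 4·Σ_{j≠i} q_j = 0.
By symmetry each firm produces the same amount; substituting Σ_{j≠i} q_j = 2q_i yields q_i = 327/16.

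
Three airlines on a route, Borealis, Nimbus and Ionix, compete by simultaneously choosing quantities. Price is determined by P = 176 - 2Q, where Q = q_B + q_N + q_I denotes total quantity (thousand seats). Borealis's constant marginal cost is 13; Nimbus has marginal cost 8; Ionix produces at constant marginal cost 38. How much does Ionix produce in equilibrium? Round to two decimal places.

10.38

Borealis's profit: π_B = (176 - 2Q)q_B - (13q_B). Setting ∂π_B/∂q_B = 0: 163 - 4q_B - 2(q_N + q_I) = 0.
Nimbus's first-order condition: 168 - 4q_N - 2(q_B + q_I) = 0.
Ionix's profit: π_I = (176 - 2Q)q_I - (38q_I). Setting ∂π_I/∂q_I = 0: 138 - 4q_I - 2(q_B + q_N) = 0.
Adding the 3 first-order conditions: 469 − 8Q = 0, so Q = 469/8.
Back-substituting: q_B = (163 − 469/4)/2 = 183/8, q_N = (168 − 469/4)/2 = 203/8, q_I = (138 − 469/4)/2 = 83/8.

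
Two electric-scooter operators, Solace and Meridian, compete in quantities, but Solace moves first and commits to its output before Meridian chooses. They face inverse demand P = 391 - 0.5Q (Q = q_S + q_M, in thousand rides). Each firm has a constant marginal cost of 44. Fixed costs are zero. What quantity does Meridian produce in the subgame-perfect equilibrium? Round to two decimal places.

The follower Meridian best-responds to any q_S: π_M = (391 - 0.5Q)q_M - 44q_M.
Setting the follower's marginal profit to zero, 347 - (1/2)q_S - q_M = 0, i.e. q_M = (347 - (1/2)q_S).
Solace substitutes q_M(q_S) into its own profit: π_S = q_S(391 - (1/2)q_S - (347 - (1/2)q_S)/2) - 44q_S = (435/2 - (1/4)q_S)q_S - 44q_S.
Maximising: ∂π_S/∂q_S = 347/2 - (1/2)q_S = 0, giving q_S = 347.
Then q_M = (347 - (1/2)·347) = 347/2.

173.50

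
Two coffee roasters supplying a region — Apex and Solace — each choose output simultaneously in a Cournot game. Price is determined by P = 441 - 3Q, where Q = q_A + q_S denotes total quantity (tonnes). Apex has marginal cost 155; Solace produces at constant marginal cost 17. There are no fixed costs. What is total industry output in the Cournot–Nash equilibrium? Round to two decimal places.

78.89

Apex's profit: π_A = (441 - 3Q)q_A - (155q_A). Setting ∂π_A/∂q_A = 0: 286 - 6q_A - 3(q_S) = 0.
Solace's profit: π_S = (441 - 3Q)q_S - (17q_S). Setting ∂π_S/∂q_S = 0: 424 - 6q_S - 3(q_A) = 0.
So q_A = (286 - 3q_S)/6 and q_S = (424 - 3q_A)/6.
Substituting one into the other gives q_A = 148/9 and q_S = 562/9.
Total output Q = 148/9 + 562/9 = 710/9.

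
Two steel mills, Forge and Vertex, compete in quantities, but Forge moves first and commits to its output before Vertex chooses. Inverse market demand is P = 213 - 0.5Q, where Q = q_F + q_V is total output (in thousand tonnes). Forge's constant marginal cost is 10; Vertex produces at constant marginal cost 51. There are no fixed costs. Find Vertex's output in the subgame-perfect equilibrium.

Solve by backward induction. Given q_F, the follower Vertex maximises π_V = (213 - (1/2)q_F - (1/2)q_V)q_V - 51q_V.
Setting the follower's marginal profit to zero, 162 - (1/2)q_F - q_V = 0, i.e. q_V = (162 - (1/2)q_F).
The leader anticipates this reaction. Substituting into P = 213 - 0.5Q gives P = 132 - (1/4)q_F, so π_F = (132 - (1/4)q_F)q_F - 10q_F.
Leader FOC: 122 - (1/2)q_F = 0, so q_F = 244.
Then q_V = (162 - (1/2)·244) = 40.

40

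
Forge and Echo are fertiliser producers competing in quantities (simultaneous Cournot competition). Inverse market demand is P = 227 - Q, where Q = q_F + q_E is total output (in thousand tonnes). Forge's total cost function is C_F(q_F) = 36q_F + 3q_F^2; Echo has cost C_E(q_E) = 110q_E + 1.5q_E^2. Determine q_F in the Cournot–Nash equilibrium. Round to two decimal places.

Forge's profit: π_F = (227 - Q)q_F - (36q_F + 3q_F²). Setting ∂π_F/∂q_F = 0: 191 - 8q_F - (q_E) = 0.
Echo's first-order condition: 117 - 5q_E - (q_F) = 0.
Rearranging gives the reaction functions q_F = (191 - q_E)/8 and q_E = (117 - q_F)/5.
Substituting one into the other gives q_F = 838/39 and q_E = 745/39.

21.49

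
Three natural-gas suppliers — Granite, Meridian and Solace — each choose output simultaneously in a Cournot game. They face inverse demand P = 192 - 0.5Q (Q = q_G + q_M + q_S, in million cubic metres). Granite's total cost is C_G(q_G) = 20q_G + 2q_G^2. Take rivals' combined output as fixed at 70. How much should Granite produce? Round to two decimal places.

With rivals' combined output fixed at 70, Granite's profit is π_G = (192 - (1/2)·70 - (1/2)q_G)q_G - (20q_G + 2q_G²) = (157 - (1/2)q_G)q_G - (20q_G + 2q_G²).
∂π_G/∂q_G = 137 - 5q_G = 0, so q_G = 137/5.

27.40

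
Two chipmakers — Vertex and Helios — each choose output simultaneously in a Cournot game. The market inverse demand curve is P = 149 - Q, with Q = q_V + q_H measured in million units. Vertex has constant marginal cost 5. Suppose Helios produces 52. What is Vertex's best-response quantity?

46

With the rival's output fixed at 52, Vertex's profit is π_V = (149 - 52 - q_V)q_V - (5q_V) = (97 - q_V)q_V - (5q_V).
∂π_V/∂q_V = 92 - 2q_V = 0, so q_V = 46.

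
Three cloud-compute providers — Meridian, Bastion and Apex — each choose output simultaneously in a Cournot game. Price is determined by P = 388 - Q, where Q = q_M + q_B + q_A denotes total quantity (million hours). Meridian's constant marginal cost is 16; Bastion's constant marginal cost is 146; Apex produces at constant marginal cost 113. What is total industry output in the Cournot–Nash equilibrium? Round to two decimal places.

222.25

Meridian's profit: π_M = (388 - Q)q_M - (16q_M). Setting ∂π_M/∂q_M = 0: 372 - 2q_M - (q_B + q_A) = 0.
Bastion's profit: π_B = (388 - Q)q_B - (146q_B). Setting ∂π_B/∂q_B = 0: 242 - 2q_B - (q_M + q_A) = 0.
Apex's profit: π_A = (388 - Q)q_A - (113q_A). Setting ∂π_A/∂q_A = 0: 275 - 2q_A - (q_M + q_B) = 0.
Adding the 3 first-order conditions: 889 − 4Q = 0, so Q = 889/4.
Back-substituting: q_M = (372 − 889/4) = 599/4, q_B = (242 − 889/4) = 79/4, q_A = (275 − 889/4) = 211/4.
Total output Q = 599/4 + 79/4 + 211/4 = 889/4.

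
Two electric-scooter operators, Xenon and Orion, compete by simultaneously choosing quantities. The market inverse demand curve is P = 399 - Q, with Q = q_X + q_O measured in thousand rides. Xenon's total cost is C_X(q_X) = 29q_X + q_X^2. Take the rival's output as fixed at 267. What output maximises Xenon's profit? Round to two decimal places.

25.75

With the rival's output fixed at 267, Xenon's profit is π_X = (399 - 267 - q_X)q_X - (29q_X + q_X²) = (132 - q_X)q_X - (29q_X + q_X²).
∂π_X/∂q_X = 103 - 4q_X = 0, so q_X = 103/4.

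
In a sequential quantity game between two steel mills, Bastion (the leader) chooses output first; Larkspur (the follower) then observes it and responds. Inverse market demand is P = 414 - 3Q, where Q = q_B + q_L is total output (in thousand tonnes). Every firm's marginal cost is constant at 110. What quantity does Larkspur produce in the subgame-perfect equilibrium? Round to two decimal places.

25.33

The follower Larkspur best-responds to any q_B: π_L = (414 - 3Q)q_L - 110q_L.
∂π_L/∂q_L = 304 - 3q_B - 6q_L = 0 gives the reaction function q_L = (304 - 3q_B)/6.
The leader anticipates this reaction. Substituting into P = 414 - 3Q gives P = 262 - (3/2)q_B, so π_B = (262 - (3/2)q_B)q_B - 110q_B.
The leader's first-order condition 152 - 3q_B = 0 yields q_B = 152/3.
Then q_L = (304 - 3·(152/3))/6 = 76/3.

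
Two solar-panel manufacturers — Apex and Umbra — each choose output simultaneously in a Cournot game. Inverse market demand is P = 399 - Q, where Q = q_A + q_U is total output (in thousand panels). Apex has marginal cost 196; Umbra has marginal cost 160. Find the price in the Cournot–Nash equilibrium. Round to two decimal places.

Apex's profit: π_A = (399 - Q)q_A - (196q_A). Setting ∂π_A/∂q_A = 0: 203 - 2q_A - (q_U) = 0.
Umbra's profit: π_U = (399 - Q)q_U - (160q_U). Setting ∂π_U/∂q_U = 0: 239 - 2q_U - (q_A) = 0.
So q_A = (203 - q_U)/2 and q_U = (239 - q_A)/2.
Solving the pair: q_A = 167/3, q_U = 275/3.
Total output Q = 442/3, so price P = 399 - 442/3 = 755/3.

251.67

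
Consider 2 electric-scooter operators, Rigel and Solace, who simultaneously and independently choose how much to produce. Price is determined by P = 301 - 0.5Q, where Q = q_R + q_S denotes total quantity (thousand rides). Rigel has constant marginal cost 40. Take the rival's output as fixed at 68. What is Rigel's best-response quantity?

227

With the rival's output fixed at 68, Rigel's profit is π_R = (301 - (1/2)·68 - (1/2)q_R)q_R - (40q_R) = (267 - (1/2)q_R)q_R - (40q_R).
∂π_R/∂q_R = 227 - q_R = 0, so q_R = 227.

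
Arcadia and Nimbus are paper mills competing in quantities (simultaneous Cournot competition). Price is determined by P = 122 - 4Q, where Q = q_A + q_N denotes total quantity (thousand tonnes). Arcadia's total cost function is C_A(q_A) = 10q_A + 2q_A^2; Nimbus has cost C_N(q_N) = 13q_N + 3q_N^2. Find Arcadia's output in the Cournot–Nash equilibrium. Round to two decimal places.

7.45

Arcadia's profit: π_A = (122 - 4Q)q_A - (10q_A + 2q_A²). Setting ∂π_A/∂q_A = 0: 112 - 12q_A - 4(q_N) = 0.
Nimbus's profit: π_N = (122 - 4Q)q_N - (13q_N + 3q_N²). Setting ∂π_N/∂q_N = 0: 109 - 14q_N - 4(q_A) = 0.
So q_A = (112 - 4q_N)/12 and q_N = (109 - 4q_A)/14.
Solving the pair: q_A = 283/38, q_N = 215/38.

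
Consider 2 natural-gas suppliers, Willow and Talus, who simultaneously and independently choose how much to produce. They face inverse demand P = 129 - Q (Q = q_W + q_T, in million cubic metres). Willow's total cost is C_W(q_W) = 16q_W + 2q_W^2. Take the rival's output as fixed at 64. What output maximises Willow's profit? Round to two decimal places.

With the rival's output fixed at 64, Willow's profit is π_W = (129 - 64 - q_W)q_W - (16q_W + 2q_W²) = (65 - q_W)q_W - (16q_W + 2q_W²).
∂π_W/∂q_W = 49 - 6q_W = 0, so q_W = 49/6.

8.17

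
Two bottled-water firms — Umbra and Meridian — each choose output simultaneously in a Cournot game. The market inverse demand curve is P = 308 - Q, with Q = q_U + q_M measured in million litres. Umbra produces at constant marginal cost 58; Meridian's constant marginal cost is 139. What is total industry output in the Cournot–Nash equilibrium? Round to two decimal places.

Umbra's profit: π_U = (308 - Q)q_U - (58q_U). Setting ∂π_U/∂q_U = 0: 250 - 2q_U - (q_M) = 0.
Meridian's first-order condition: 169 - 2q_M - (q_U) = 0.
Rearranging gives the reaction functions q_U = (250 - q_M)/2 and q_M = (169 - q_U)/2.
Substituting one into the other gives q_U = 331/3 and q_M = 88/3.
Total output Q = 331/3 + 88/3 = 419/3.

139.67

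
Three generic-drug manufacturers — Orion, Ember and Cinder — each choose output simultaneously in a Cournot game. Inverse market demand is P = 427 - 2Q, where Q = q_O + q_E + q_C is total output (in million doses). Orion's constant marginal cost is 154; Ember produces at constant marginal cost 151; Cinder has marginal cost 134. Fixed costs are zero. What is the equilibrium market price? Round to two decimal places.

216.50

Orion's profit: π_O = (427 - 2Q)q_O - (154q_O). Setting ∂π_O/∂q_O = 0: 273 - 4q_O - 2(q_E + q_C) = 0.
Ember's first-order condition: 276 - 4q_E - 2(q_O + q_C) = 0.
Cinder's profit: π_C = (427 - 2Q)q_C - (134q_C). Setting ∂π_C/∂q_C = 0: 293 - 4q_C - 2(q_O + q_E) = 0.
Summing all 3 equations gives 842 − 8Q = 0, hence Q = 421/4.
Back-substituting: q_O = (273 − 421/2)/2 = 125/4, q_E = (276 − 421/2)/2 = 131/4, q_C = (293 − 421/2)/2 = 165/4.
Total output Q = 421/4, so price P = 427 - 2·(421/4) = 433/2.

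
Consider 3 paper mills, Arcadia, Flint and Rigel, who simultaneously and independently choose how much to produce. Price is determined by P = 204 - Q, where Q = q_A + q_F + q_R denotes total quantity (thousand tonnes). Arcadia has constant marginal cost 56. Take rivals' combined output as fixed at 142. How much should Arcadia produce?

With rivals' combined output fixed at 142, Arcadia's profit is π_A = (204 - 142 - q_A)q_A - (56q_A) = (62 - q_A)q_A - (56q_A).
∂π_A/∂q_A = 6 - 2q_A = 0, so q_A = 3.

3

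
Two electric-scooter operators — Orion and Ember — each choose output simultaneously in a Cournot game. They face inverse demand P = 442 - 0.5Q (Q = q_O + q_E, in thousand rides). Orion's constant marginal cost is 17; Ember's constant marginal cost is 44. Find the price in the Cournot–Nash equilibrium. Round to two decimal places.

167.67

Orion's profit: π_O = (442 - 0.5Q)q_O - (17q_O). Setting ∂π_O/∂q_O = 0: 425 - q_O - (1/2)(q_E) = 0.
Ember's first-order condition: 398 - q_E - (1/2)(q_O) = 0.
Best responses: q_O = (425 - (1/2)q_E), q_E = (398 - (1/2)q_O).
Substituting one into the other gives q_O = 904/3 and q_E = 742/3.
Total output Q = 1646/3, so price P = 442 - (1/2)·(1646/3) = 503/3.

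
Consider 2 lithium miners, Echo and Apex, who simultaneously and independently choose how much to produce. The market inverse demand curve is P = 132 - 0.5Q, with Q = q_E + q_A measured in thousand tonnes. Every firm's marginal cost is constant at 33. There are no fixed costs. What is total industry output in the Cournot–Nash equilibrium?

132

A representative firm's profit is π_i = q_i(132 - 0.5Q) - 33q_i.
First-order condition (treating rivals' output as given): 99 - q_i - (1/2)q_j = 0.
With identical firms every q_j equals q_i, so q_j = q_i and 99 = (3/2)q_i, giving q_i = 66.
Total output Q = 66 + 66 = 132.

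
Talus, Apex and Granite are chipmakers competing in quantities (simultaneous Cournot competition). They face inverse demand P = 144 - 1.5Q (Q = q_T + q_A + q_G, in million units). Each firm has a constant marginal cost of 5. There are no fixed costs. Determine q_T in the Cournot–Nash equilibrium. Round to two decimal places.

23.17

A representative firm's profit is π_i = q_i(144 - 1.5Q) - 5q_i.
First-order condition (treating rivals' output as given): 139 - 3q_i - (3/2)·Σ_{j≠i} q_j = 0.
By symmetry each firm produces the same amount; substituting Σ_{j≠i} q_j = 2q_i yields q_i = 139/6.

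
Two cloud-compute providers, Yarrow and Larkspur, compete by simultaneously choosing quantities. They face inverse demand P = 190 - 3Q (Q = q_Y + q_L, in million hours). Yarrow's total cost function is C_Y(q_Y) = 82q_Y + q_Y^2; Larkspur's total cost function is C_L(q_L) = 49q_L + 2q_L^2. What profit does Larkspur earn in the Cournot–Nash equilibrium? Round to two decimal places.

Yarrow's profit: π_Y = (190 - 3Q)q_Y - (82q_Y + q_Y²). Setting ∂π_Y/∂q_Y = 0: 108 - 8q_Y - 3(q_L) = 0.
Larkspur's first-order condition: 141 - 10q_L - 3(q_Y) = 0.
Best responses: q_Y = (108 - 3q_L)/8, q_L = (141 - 3q_Y)/10.
Substituting one into the other gives q_Y = 657/71 and q_L = 804/71.
Price P = 190 - 3·(1461/71) = 128.2676.
Larkspur's profit: 128.2676·(804/71) - 49·(804/71) - 2(804/71)² = 641.1585.

641.16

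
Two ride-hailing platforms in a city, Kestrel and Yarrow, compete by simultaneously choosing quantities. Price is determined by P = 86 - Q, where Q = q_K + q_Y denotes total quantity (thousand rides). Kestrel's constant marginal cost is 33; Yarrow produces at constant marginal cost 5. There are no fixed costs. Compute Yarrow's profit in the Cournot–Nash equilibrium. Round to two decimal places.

Kestrel's profit: π_K = (86 - Q)q_K - (33q_K). Setting ∂π_K/∂q_K = 0: 53 - 2q_K - (q_Y) = 0.
Yarrow's first-order condition: 81 - 2q_Y - (q_K) = 0.
So q_K = (53 - q_Y)/2 and q_Y = (81 - q_K)/2.
Solving the pair: q_K = 25/3, q_Y = 109/3.
Price P = 86 - 134/3 = 124/3.
Yarrow's profit: (124/3 - 5)·(109/3) = 1320.1111.

1320.11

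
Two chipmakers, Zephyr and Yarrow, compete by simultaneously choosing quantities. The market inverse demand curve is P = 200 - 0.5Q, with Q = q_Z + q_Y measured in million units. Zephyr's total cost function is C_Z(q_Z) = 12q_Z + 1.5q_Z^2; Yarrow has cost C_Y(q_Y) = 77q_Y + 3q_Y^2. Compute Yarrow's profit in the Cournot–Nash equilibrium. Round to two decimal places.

719.96

Zephyr's profit: π_Z = (200 - 0.5Q)q_Z - (12q_Z + (3/2)q_Z²). Setting ∂π_Z/∂q_Z = 0: 188 - 4q_Z - (1/2)(q_Y) = 0.
Yarrow's first-order condition: 123 - 7q_Y - (1/2)(q_Z) = 0.
Rearranging gives the reaction functions q_Z = (188 - (1/2)q_Y)/4 and q_Y = (123 - (1/2)q_Z)/7.
Substituting one into the other gives q_Z = 45.2072 and q_Y = 1592/111.
Price P = 200 - (1/2)·59.5495 = 170.2252.
Yarrow's profit: 170.2252·(1592/111) - 77·(1592/111) - 3(1592/111)² = 719.9597.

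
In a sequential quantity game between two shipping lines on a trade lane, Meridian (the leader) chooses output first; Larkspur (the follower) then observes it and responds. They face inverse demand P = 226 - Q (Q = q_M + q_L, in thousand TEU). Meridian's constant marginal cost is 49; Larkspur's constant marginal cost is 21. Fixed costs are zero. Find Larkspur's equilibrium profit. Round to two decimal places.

4257.56

Solve by backward induction. Given q_M, the follower Larkspur maximises π_L = (226 - q_M - q_L)q_L - 21q_L.
Setting the follower's marginal profit to zero, 205 - q_M - 2q_L = 0, i.e. q_L = (205 - q_M)/2.
The leader anticipates this reaction. Substituting into P = 226 - Q gives P = 247/2 - (1/2)q_M, so π_M = (247/2 - (1/2)q_M)q_M - 49q_M.
Maximising: ∂π_M/∂q_M = 149/2 - q_M = 0, giving q_M = 149/2.
Then q_L = (205 - 149/2)/2 = 261/4.
Price P = 226 - 559/4 = 345/4.
Larkspur's profit: (345/4 - 21)·(261/4) = 4257.5625.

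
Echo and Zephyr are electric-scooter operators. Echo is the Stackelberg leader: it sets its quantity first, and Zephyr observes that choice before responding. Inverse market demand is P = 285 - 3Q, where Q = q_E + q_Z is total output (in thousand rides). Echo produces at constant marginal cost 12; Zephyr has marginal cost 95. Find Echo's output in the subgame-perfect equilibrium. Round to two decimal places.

Solve by backward induction. Given q_E, the follower Zephyr maximises π_Z = (285 - 3q_E - 3q_Z)q_Z - 95q_Z.
∂π_Z/∂q_Z = 190 - 3q_E - 6q_Z = 0 gives the reaction function q_Z = (190 - 3q_E)/6.
Echo substitutes q_Z(q_E) into its own profit: π_E = q_E(285 - 3q_E - (190 - 3q_E)/2) - 12q_E = (190 - (3/2)q_E)q_E - 12q_E.
Maximising: ∂π_E/∂q_E = 178 - 3q_E = 0, giving q_E = 178/3.
Then q_Z = (190 - 3·(178/3))/6 = 2.

59.33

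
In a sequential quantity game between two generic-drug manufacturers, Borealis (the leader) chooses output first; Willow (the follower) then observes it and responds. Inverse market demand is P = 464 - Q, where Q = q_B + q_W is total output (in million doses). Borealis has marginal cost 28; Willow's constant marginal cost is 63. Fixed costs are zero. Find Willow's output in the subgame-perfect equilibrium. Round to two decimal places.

Solve by backward induction. Given q_B, the follower Willow maximises π_W = (464 - q_B - q_W)q_W - 63q_W.
Follower FOC: 401 - q_B - 2q_W = 0, so q_W(q_B) = (401 - q_B)/2.
Borealis substitutes q_W(q_B) into its own profit: π_B = q_B(464 - q_B - (401 - q_B)/2) - 28q_B = (527/2 - (1/2)q_B)q_B - 28q_B.
Leader FOC: 471/2 - q_B = 0, so q_B = 471/2.
Then q_W = (401 - 471/2)/2 = 331/4.

82.75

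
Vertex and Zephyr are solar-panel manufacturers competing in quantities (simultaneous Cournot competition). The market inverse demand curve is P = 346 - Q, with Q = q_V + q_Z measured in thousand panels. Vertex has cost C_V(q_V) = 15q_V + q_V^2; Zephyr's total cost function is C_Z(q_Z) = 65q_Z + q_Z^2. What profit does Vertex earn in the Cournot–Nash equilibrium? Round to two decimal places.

Vertex's profit: π_V = (346 - Q)q_V - (15q_V + q_V²). Setting ∂π_V/∂q_V = 0: 331 - 4q_V - (q_Z) = 0.
Zephyr's profit: π_Z = (346 - Q)q_Z - (65q_Z + q_Z²). Setting ∂π_Z/∂q_Z = 0: 281 - 4q_Z - (q_V) = 0.
Rearranging gives the reaction functions q_V = (331 - q_Z)/4 and q_Z = (281 - q_V)/4.
Solving the pair: q_V = 1043/15, q_Z = 793/15.
Price P = 346 - 612/5 = 1118/5.
Vertex's profit: (1118/5)·(1043/15) - 15·(1043/15) - (1043/15)² = 9669.7689.

9669.77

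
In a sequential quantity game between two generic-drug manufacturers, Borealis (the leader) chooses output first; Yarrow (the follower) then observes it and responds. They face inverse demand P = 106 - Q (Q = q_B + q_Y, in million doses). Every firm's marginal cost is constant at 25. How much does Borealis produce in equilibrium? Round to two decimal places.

The follower Yarrow best-responds to any q_B: π_Y = (106 - Q)q_Y - 25q_Y.
Setting the follower's marginal profit to zero, 81 - q_B - 2q_Y = 0, i.e. q_Y = (81 - q_B)/2.
Borealis substitutes q_Y(q_B) into its own profit: π_B = q_B(106 - q_B - (81 - q_B)/2) - 25q_B = (131/2 - (1/2)q_B)q_B - 25q_B.
Leader FOC: 81/2 - q_B = 0, so q_B = 81/2.
Then q_Y = (81 - 81/2)/2 = 81/4.

40.50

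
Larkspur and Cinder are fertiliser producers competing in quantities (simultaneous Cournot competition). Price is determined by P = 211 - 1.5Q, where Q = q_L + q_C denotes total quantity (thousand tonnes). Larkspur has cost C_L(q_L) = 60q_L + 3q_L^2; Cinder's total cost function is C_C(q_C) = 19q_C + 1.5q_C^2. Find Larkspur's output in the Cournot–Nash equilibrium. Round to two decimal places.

Larkspur's profit: π_L = (211 - 1.5Q)q_L - (60q_L + 3q_L²). Setting ∂π_L/∂q_L = 0: 151 - 9q_L - (3/2)(q_C) = 0.
Cinder's profit: π_C = (211 - 1.5Q)q_C - (19q_C + (3/2)q_C²). Setting ∂π_C/∂q_C = 0: 192 - 6q_C - (3/2)(q_L) = 0.
So q_L = (151 - (3/2)q_C)/9 and q_C = (192 - (3/2)q_L)/6.
Substituting one into the other gives q_L = 824/69 and q_C = 29.0145.

11.94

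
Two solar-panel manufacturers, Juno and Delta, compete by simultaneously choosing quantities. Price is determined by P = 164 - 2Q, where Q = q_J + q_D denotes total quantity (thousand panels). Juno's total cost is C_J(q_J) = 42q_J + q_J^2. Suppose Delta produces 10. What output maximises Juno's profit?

With the rival's output fixed at 10, Juno's profit is π_J = (164 - 2·10 - 2q_J)q_J - (42q_J + q_J²) = (144 - 2q_J)q_J - (42q_J + q_J²).
∂π_J/∂q_J = 102 - 6q_J = 0, so q_J = 17.

17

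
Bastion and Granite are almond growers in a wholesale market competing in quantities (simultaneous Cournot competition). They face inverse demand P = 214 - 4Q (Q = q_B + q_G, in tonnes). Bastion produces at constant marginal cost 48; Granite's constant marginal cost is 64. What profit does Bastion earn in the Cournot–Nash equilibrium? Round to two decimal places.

Bastion's profit: π_B = (214 - 4Q)q_B - (48q_B). Setting ∂π_B/∂q_B = 0: 166 - 8q_B - 4(q_G) = 0.
Granite's first-order condition: 150 - 8q_G - 4(q_B) = 0.
Rearranging gives the reaction functions q_B = (166 - 4q_G)/8 and q_G = (150 - 4q_B)/8.
Substituting one into the other gives q_B = 91/6 and q_G = 67/6.
Price P = 214 - 4·(79/3) = 326/3.
Bastion's profit: (326/3 - 48)·(91/6) = 920.1111.

920.11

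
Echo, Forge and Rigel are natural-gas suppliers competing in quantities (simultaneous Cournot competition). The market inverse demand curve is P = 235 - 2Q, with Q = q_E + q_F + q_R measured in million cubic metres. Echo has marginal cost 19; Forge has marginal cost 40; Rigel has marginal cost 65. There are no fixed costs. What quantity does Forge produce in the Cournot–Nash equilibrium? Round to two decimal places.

24.88

Echo's profit: π_E = (235 - 2Q)q_E - (19q_E). Setting ∂π_E/∂q_E = 0: 216 - 4q_E - 2(q_F + q_R) = 0.
Forge's profit: π_F = (235 - 2Q)q_F - (40q_F). Setting ∂π_F/∂q_F = 0: 195 - 4q_F - 2(q_E + q_R) = 0.
Rigel's first-order condition: 170 - 4q_R - 2(q_E + q_F) = 0.
Summing all 3 equations gives 581 − 8Q = 0, hence Q = 581/8.
Back-substituting: q_E = (216 − 581/4)/2 = 283/8, q_F = (195 − 581/4)/2 = 199/8, q_R = (170 − 581/4)/2 = 99/8.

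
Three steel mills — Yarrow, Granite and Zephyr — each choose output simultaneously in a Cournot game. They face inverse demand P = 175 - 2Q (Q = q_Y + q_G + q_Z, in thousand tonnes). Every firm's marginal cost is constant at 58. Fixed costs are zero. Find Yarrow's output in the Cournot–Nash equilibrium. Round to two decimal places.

Each firm earns π_i = (175 - 2Q)q_i - 58q_i.
First-order condition (treating rivals' output as given): 117 - 4q_i - 2·Σ_{j≠i} q_j = 0.
With identical firms every q_j equals q_i, so Σ_{j≠i} q_j = 2q_i and 117 = 8q_i, giving q_i = 117/8.

14.63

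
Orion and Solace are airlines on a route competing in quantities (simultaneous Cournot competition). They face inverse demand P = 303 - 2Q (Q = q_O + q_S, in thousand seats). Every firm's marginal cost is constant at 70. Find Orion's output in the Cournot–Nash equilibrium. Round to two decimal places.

38.83

A representative firm's profit is π_i = q_i(303 - 2Q) - 70q_i.
Setting ∂π_i/∂q_i = 0 with rivals' quantities fixed: 233 - 4q_i - 2q_j = 0.
With identical firms every q_j equals q_i, so q_j = q_i and 233 = 6q_i, giving q_i = 233/6.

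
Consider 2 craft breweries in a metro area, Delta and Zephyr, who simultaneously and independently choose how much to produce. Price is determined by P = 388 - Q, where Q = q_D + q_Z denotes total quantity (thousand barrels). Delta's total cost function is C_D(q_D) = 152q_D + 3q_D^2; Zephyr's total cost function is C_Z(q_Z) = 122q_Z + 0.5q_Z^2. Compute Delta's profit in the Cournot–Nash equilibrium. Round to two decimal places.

1477.23

Delta's profit: π_D = (388 - Q)q_D - (152q_D + 3q_D²). Setting ∂π_D/∂q_D = 0: 236 - 8q_D - (q_Z) = 0.
Zephyr's profit: π_Z = (388 - Q)q_Z - (122q_Z + (1/2)q_Z²). Setting ∂π_Z/∂q_Z = 0: 266 - 3q_Z - (q_D) = 0.
Best responses: q_D = (236 - q_Z)/8, q_Z = (266 - q_D)/3.
Substituting one into the other gives q_D = 442/23 and q_Z = 1892/23.
Price P = 388 - 101.4783 = 286.5217.
Delta's profit: 286.5217·(442/23) - 152·(442/23) - 3(442/23)² = 1477.2325.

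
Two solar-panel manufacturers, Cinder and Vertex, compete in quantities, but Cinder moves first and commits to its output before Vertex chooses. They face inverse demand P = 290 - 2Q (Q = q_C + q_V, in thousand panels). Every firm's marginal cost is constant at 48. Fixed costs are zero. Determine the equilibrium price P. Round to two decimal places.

108.50

Solve by backward induction. Given q_C, the follower Vertex maximises π_V = (290 - 2q_C - 2q_V)q_V - 48q_V.
∂π_V/∂q_V = 242 - 2q_C - 4q_V = 0 gives the reaction function q_V = (242 - 2q_C)/4.
Cinder substitutes q_V(q_C) into its own profit: π_C = q_C(290 - 2q_C - (242 - 2q_C)/2) - 48q_C = (169 - q_C)q_C - 48q_C.
Maximising: ∂π_C/∂q_C = 121 - 2q_C = 0, giving q_C = 121/2.
Then q_V = (242 - 2·(121/2))/4 = 121/4.
Total output Q = 363/4, so price P = 290 - 2·(363/4) = 217/2.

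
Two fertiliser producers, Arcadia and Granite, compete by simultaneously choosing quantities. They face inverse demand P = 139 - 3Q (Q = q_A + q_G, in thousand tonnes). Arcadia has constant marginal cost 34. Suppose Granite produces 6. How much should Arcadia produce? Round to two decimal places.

14.50

With the rival's output fixed at 6, Arcadia's profit is π_A = (139 - 3·6 - 3q_A)q_A - (34q_A) = (121 - 3q_A)q_A - (34q_A).
∂π_A/∂q_A = 87 - 6q_A = 0, so q_A = 29/2.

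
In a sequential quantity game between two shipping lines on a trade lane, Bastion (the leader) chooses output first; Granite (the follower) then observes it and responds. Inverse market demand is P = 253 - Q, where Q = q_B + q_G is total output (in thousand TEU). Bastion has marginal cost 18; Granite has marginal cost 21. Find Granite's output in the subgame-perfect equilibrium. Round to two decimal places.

The follower Granite best-responds to any q_B: π_G = (253 - Q)q_G - 21q_G.
∂π_G/∂q_G = 232 - q_B - 2q_G = 0 gives the reaction function q_G = (232 - q_B)/2.
Bastion substitutes q_G(q_B) into its own profit: π_B = q_B(253 - q_B - (232 - q_B)/2) - 18q_B = (137 - (1/2)q_B)q_B - 18q_B.
Leader FOC: 119 - q_B = 0, so q_B = 119.
Then q_G = (232 - 119)/2 = 113/2.

56.50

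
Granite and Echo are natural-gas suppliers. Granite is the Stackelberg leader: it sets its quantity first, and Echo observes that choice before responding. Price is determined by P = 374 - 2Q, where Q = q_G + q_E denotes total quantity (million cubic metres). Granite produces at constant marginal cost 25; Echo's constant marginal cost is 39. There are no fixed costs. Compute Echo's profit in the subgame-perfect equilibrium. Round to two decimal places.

2945.28

The follower Echo best-responds to any q_G: π_E = (374 - 2Q)q_E - 39q_E.
Setting the follower's marginal profit to zero, 335 - 2q_G - 4q_E = 0, i.e. q_E = (335 - 2q_G)/4.
The leader anticipates this reaction. Substituting into P = 374 - 2Q gives P = 413/2 - q_G, so π_G = (413/2 - q_G)q_G - 25q_G.
Maximising: ∂π_G/∂q_G = 363/2 - 2q_G = 0, giving q_G = 363/4.
Then q_E = (335 - 2·(363/4))/4 = 307/8.
Price P = 374 - 2·(1033/8) = 463/4.
Echo's profit: (463/4 - 39)·(307/8) = 2945.2813.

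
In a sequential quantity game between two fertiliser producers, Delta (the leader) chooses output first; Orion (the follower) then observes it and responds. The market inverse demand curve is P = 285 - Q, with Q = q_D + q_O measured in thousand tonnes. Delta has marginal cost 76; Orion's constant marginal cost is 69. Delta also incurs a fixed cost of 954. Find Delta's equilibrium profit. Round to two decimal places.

The follower Orion best-responds to any q_D: π_O = (285 - Q)q_O - 69q_O.
∂π_O/∂q_O = 216 - q_D - 2q_O = 0 gives the reaction function q_O = (216 - q_D)/2.
Delta substitutes q_O(q_D) into its own profit: π_D = q_D(285 - q_D - (216 - q_D)/2) - 76q_D = (177 - (1/2)q_D)q_D - 76q_D.
Maximising: ∂π_D/∂q_D = 101 - q_D = 0, giving q_D = 101.
Then q_O = (216 - 101)/2 = 115/2.
Price P = 285 - 317/2 = 253/2.
Delta's profit: (253/2 - 76)·101 - 954 = 4146.5000.

4146.50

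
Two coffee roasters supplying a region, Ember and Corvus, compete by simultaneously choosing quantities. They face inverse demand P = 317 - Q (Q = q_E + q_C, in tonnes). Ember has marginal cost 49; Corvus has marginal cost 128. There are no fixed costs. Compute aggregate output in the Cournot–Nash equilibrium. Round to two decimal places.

Ember's profit: π_E = (317 - Q)q_E - (49q_E). Setting ∂π_E/∂q_E = 0: 268 - 2q_E - (q_C) = 0.
Corvus's first-order condition: 189 - 2q_C - (q_E) = 0.
Rearranging gives the reaction functions q_E = (268 - q_C)/2 and q_C = (189 - q_E)/2.
Substituting one into the other gives q_E = 347/3 and q_C = 110/3.
Total output Q = 347/3 + 110/3 = 457/3.

152.33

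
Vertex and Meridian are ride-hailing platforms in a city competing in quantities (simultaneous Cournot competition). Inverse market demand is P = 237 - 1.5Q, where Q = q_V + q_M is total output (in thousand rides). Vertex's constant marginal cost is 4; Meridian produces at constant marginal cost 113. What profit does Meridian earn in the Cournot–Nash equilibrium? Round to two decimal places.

Vertex's profit: π_V = (237 - 1.5Q)q_V - (4q_V). Setting ∂π_V/∂q_V = 0: 233 - 3q_V - (3/2)(q_M) = 0.
Meridian's profit: π_M = (237 - 1.5Q)q_M - (113q_M). Setting ∂π_M/∂q_M = 0: 124 - 3q_M - (3/2)(q_V) = 0.
Best responses: q_V = (233 - (3/2)q_M)/3, q_M = (124 - (3/2)q_V)/3.
Substituting one into the other gives q_V = 76 and q_M = 10/3.
Price P = 237 - (3/2)·(238/3) = 118.
Meridian's profit: (118 - 113)·(10/3) = 50/3.

16.67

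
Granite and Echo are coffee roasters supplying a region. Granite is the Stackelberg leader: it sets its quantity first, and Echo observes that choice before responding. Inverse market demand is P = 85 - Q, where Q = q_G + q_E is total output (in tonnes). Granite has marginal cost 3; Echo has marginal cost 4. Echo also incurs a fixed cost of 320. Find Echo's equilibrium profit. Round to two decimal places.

70.06

The follower Echo best-responds to any q_G: π_E = (85 - Q)q_E - 4q_E.
∂π_E/∂q_E = 81 - q_G - 2q_E = 0 gives the reaction function q_E = (81 - q_G)/2.
The leader anticipates this reaction. Substituting into P = 85 - Q gives P = 89/2 - (1/2)q_G, so π_G = (89/2 - (1/2)q_G)q_G - 3q_G.
Maximising: ∂π_G/∂q_G = 83/2 - q_G = 0, giving q_G = 83/2.
Then q_E = (81 - 83/2)/2 = 79/4.
Price P = 85 - 245/4 = 95/4.
Echo's profit: (95/4 - 4)·(79/4) - 320 = 1121/16.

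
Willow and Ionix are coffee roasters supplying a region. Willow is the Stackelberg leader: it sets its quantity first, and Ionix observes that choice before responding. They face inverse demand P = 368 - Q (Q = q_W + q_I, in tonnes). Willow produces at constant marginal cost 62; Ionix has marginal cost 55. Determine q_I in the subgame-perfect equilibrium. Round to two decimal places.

The follower Ionix best-responds to any q_W: π_I = (368 - Q)q_I - 55q_I.
∂π_I/∂q_I = 313 - q_W - 2q_I = 0 gives the reaction function q_I = (313 - q_W)/2.
Willow substitutes q_I(q_W) into its own profit: π_W = q_W(368 - q_W - (313 - q_W)/2) - 62q_W = (423/2 - (1/2)q_W)q_W - 62q_W.
The leader's first-order condition 299/2 - q_W = 0 yields q_W = 299/2.
Then q_I = (313 - 299/2)/2 = 327/4.

81.75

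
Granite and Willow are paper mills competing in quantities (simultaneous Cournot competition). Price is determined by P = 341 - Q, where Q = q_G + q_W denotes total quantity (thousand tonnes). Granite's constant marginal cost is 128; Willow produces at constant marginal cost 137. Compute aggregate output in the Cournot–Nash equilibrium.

139

Granite's profit: π_G = (341 - Q)q_G - (128q_G). Setting ∂π_G/∂q_G = 0: 213 - 2q_G - (q_W) = 0.
Willow's profit: π_W = (341 - Q)q_W - (137q_W). Setting ∂π_W/∂q_W = 0: 204 - 2q_W - (q_G) = 0.
Best responses: q_G = (213 - q_W)/2, q_W = (204 - q_G)/2.
Solving the pair: q_G = 74, q_W = 65.
Total output Q = 74 + 65 = 139.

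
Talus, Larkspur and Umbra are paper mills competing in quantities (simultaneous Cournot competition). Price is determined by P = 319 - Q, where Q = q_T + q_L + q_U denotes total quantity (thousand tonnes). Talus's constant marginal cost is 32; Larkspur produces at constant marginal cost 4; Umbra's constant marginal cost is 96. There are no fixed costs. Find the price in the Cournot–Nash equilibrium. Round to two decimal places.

Talus's profit: π_T = (319 - Q)q_T - (32q_T). Setting ∂π_T/∂q_T = 0: 287 - 2q_T - (q_L + q_U) = 0.
Larkspur's profit: π_L = (319 - Q)q_L - (4q_L). Setting ∂π_L/∂q_L = 0: 315 - 2q_L - (q_T + q_U) = 0.
Umbra's first-order condition: 223 - 2q_U - (q_T + q_L) = 0.
Summing all 3 equations gives 825 − 4Q = 0, hence Q = 825/4.
Back-substituting: q_T = (287 − 825/4) = 323/4, q_L = (315 − 825/4) = 435/4, q_U = (223 − 825/4) = 67/4.
Total output Q = 825/4, so price P = 319 - 825/4 = 451/4.

112.75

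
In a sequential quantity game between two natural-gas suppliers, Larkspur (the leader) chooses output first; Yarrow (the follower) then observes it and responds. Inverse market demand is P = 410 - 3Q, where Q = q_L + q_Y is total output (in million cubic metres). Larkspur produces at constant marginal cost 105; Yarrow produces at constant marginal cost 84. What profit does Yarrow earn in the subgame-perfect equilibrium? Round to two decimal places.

Solve by backward induction. Given q_L, the follower Yarrow maximises π_Y = (410 - 3q_L - 3q_Y)q_Y - 84q_Y.
∂π_Y/∂q_Y = 326 - 3q_L - 6q_Y = 0 gives the reaction function q_Y = (326 - 3q_L)/6.
The leader anticipates this reaction. Substituting into P = 410 - 3Q gives P = 247 - (3/2)q_L, so π_L = (247 - (3/2)q_L)q_L - 105q_L.
Maximising: ∂π_L/∂q_L = 142 - 3q_L = 0, giving q_L = 142/3.
Then q_Y = (326 - 3·(142/3))/6 = 92/3.
Price P = 410 - 3·78 = 176.
Yarrow's profit: (176 - 84)·(92/3) = 2821.3333.

2821.33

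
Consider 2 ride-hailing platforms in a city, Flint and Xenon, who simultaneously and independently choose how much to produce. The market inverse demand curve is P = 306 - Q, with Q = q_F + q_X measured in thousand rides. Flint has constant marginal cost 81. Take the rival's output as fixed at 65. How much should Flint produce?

80

With the rival's output fixed at 65, Flint's profit is π_F = (306 - 65 - q_F)q_F - (81q_F) = (241 - q_F)q_F - (81q_F).
∂π_F/∂q_F = 160 - 2q_F = 0, so q_F = 80.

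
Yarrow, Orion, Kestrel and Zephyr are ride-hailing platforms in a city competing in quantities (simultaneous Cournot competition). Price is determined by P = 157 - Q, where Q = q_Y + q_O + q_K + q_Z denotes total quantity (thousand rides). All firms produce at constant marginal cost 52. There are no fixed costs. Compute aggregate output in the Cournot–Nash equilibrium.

A representative firm's profit is π_i = q_i(157 - Q) - 52q_i.
First-order condition (treating rivals' output as given): 105 - 2q_i - Σ_{j≠i} q_j = 0.
With identical firms every q_j equals q_i, so Σ_{j≠i} q_j = 3q_i and 105 = 5q_i, giving q_i = 21.
Total output Q = 21 + 21 + 21 + 21 = 84.

84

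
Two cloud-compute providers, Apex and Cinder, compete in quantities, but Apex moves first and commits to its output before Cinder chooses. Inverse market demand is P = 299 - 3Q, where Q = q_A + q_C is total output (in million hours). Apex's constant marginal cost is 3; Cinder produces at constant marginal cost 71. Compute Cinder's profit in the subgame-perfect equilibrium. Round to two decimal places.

The follower Cinder best-responds to any q_A: π_C = (299 - 3Q)q_C - 71q_C.
∂π_C/∂q_C = 228 - 3q_A - 6q_C = 0 gives the reaction function q_C = (228 - 3q_A)/6.
Apex substitutes q_C(q_A) into its own profit: π_A = q_A(299 - 3q_A - (228 - 3q_A)/2) - 3q_A = (185 - (3/2)q_A)q_A - 3q_A.
Leader FOC: 182 - 3q_A = 0, so q_A = 182/3.
Then q_C = (228 - 3·(182/3))/6 = 23/3.
Price P = 299 - 3·(205/3) = 94.
Cinder's profit: (94 - 71)·(23/3) = 529/3.

176.33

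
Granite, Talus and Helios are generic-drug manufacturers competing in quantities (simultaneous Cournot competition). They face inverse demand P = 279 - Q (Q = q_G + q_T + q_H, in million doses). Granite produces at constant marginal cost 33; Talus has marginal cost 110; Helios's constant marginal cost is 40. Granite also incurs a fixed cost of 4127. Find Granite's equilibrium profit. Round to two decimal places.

Granite's profit: π_G = (279 - Q)q_G - (33q_G). Setting ∂π_G/∂q_G = 0: 246 - 2q_G - (q_T + q_H) = 0.
Talus's profit: π_T = (279 - Q)q_T - (110q_T). Setting ∂π_T/∂q_T = 0: 169 - 2q_T - (q_G + q_H) = 0.
Helios's profit: π_H = (279 - Q)q_H - (40q_H). Setting ∂π_H/∂q_H = 0: 239 - 2q_H - (q_G + q_T) = 0.
Adding the 3 first-order conditions: 654 − 4Q = 0, so Q = 327/2.
Back-substituting: q_G = (246 − 327/2) = 165/2, q_T = (169 − 327/2) = 11/2, q_H = (239 − 327/2) = 151/2.
Price P = 279 - 327/2 = 231/2.
Granite's profit: (231/2 - 33)·(165/2) - 4127 = 2679.2500.

2679.25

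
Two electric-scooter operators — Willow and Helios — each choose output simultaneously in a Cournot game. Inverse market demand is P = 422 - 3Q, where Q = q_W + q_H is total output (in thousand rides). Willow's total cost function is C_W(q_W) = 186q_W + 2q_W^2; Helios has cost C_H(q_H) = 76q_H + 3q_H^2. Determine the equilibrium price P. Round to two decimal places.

Willow's profit: π_W = (422 - 3Q)q_W - (186q_W + 2q_W²). Setting ∂π_W/∂q_W = 0: 236 - 10q_W - 3(q_H) = 0.
Helios's first-order condition: 346 - 12q_H - 3(q_W) = 0.
So q_W = (236 - 3q_H)/10 and q_H = (346 - 3q_W)/12.
Substituting one into the other gives q_W = 598/37 and q_H = 24.7928.
Total output Q = 40.9550, so price P = 422 - 3·40.9550 = 299.1351.

299.14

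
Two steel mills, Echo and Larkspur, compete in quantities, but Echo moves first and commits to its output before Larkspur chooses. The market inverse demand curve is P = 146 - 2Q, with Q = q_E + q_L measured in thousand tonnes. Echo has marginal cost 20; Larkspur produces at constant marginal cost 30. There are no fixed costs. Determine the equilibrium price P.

54

The follower Larkspur best-responds to any q_E: π_L = (146 - 2Q)q_L - 30q_L.
Follower FOC: 116 - 2q_E - 4q_L = 0, so q_L(q_E) = (116 - 2q_E)/4.
Echo substitutes q_L(q_E) into its own profit: π_E = q_E(146 - 2q_E - (116 - 2q_E)/2) - 20q_E = (88 - q_E)q_E - 20q_E.
Maximising: ∂π_E/∂q_E = 68 - 2q_E = 0, giving q_E = 34.
Then q_L = (116 - 2·34)/4 = 12.
Total output Q = 46, so price P = 146 - 2·46 = 54.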